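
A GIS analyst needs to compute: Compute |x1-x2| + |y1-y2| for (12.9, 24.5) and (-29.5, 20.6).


|12.9-(-29.5)| + |24.5-20.6| = 42.4 + 3.9 = 46.3

46.3


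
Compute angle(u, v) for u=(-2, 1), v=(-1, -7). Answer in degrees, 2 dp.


u.v = -5, |u| = sqrt(5) = 2.2361, |v| = sqrt(50) = 7.0711
cos(theta) = u.v/(|u||v|) = -5/sqrt(250) = -0.316228
theta = acos(-0.316228) = 108.43 degrees

108.43 degrees


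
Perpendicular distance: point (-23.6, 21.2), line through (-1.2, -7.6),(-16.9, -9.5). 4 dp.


|cross product| = 494.72
|line direction| = sqrt(250.1) = 15.8146
Distance = 494.72/sqrt(250.1) = 31.2826

31.2826


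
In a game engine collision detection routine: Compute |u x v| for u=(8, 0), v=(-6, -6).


|u x v| = |8*(-6) - 0*(-6)|
= |(-48) - 0| = 48

48


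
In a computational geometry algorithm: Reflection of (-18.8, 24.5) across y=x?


Reflection over y=x: (x,y) -> (y,x)
(-18.8, 24.5) -> (24.5, -18.8)

(24.5, -18.8)


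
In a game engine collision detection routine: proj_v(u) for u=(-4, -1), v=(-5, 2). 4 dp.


u.v = 18, |v| = sqrt(29) = 5.3852
Scalar projection = u.v / |v| = 18 / sqrt(29) = 3.3425

3.3425


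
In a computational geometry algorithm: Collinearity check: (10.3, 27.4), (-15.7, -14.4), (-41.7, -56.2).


Cross product: ((-15.7)-10.3)*((-56.2)-27.4) - ((-14.4)-27.4)*((-41.7)-10.3)
= 0

Yes, collinear


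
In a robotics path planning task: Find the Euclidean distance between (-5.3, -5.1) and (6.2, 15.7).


dx=11.5, dy=20.8
d^2 = 11.5^2 + 20.8^2 = 564.89
d = sqrt(564.89) = 23.7674

23.7674


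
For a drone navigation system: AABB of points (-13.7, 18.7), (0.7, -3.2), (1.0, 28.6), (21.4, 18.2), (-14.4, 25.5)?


x range: [-14.4, 21.4]
y range: [-3.2, 28.6]
Bounding box: (-14.4,-3.2) to (21.4,28.6)

(-14.4,-3.2) to (21.4,28.6)


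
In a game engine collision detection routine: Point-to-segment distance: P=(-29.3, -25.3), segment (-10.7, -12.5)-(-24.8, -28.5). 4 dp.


Project P onto AB: t = 1 (clamped to [0,1])
Closest point on segment: (-24.8, -28.5)
Distance: 5.5218

5.5218


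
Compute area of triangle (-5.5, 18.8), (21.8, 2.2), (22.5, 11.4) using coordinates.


Area = |x_A(y_B-y_C) + x_B(y_C-y_A) + x_C(y_A-y_B)|/2
= |50.6 + (-161.32) + 373.5|/2
= 262.78/2 = 131.39

131.39


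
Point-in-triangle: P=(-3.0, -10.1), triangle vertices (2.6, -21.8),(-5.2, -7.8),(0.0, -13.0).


Cross products: AB x AP = -12.86, BC x BP = -0.52, CA x CP = -18.86
All same sign? yes

Yes, inside


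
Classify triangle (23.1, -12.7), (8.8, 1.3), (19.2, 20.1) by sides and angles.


Side lengths squared: AB^2=400.49, BC^2=461.6, CA^2=1091.05
Sorted: [400.49, 461.6, 1091.05]
By sides: Scalene, By angles: Obtuse

Scalene, Obtuse


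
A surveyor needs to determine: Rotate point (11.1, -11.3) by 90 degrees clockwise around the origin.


90° CW: (x,y) -> (y, -x)
(11.1,-11.3) -> (-11.3, -11.1)

(-11.3, -11.1)


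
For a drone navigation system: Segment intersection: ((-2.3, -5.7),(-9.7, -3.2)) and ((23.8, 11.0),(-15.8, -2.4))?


Cross products: d1=311.58, d2=113.42, d3=-188.83, d4=9.33
d1*d2 < 0 and d3*d4 < 0? no

No, they don't intersect


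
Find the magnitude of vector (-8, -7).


|u| = sqrt((-8)^2 + (-7)^2) = sqrt(113) = 10.6301

10.6301


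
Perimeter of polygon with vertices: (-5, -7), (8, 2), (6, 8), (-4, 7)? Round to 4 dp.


Sides: (-5, -7)->(8, 2): sqrt(250) = 15.811388, (8, 2)->(6, 8): sqrt(40) = 6.324555, (6, 8)->(-4, 7): sqrt(101) = 10.049876, (-4, 7)->(-5, -7): sqrt(197) = 14.035669
Sum = 46.221488
Perimeter = 46.2215

46.2215


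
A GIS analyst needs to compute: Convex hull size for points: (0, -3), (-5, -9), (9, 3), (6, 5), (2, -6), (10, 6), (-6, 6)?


Convex hull vertices (CCW): (-6, 6), (-5, -9), (2, -6), (9, 3), (10, 6)
Count = 5

5


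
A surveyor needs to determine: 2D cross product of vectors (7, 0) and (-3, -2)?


u x v = u_x*v_y - u_y*v_x = 7*(-2) - 0*(-3)
= (-14) - 0 = -14

-14


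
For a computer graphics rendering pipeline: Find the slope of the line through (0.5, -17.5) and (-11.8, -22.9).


slope = (y2-y1)/(x2-x1) = ((-22.9)-(-17.5))/((-11.8)-0.5) = (-5.4)/(-12.3) = 0.439

0.439


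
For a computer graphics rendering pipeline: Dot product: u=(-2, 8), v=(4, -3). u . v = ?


u . v = u_x*v_x + u_y*v_y = (-2)*4 + 8*(-3)
= (-8) + (-24) = -32

-32


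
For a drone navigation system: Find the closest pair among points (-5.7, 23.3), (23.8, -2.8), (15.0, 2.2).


d(P0,P1) = 39.3886, d(P0,P2) = 29.5584, d(P1,P2) = 10.1213
Closest: P1 and P2

Closest pair: (23.8, -2.8) and (15.0, 2.2), distance = 10.1213


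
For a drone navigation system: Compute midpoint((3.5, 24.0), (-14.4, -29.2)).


M = ((3.5+(-14.4))/2, (24+(-29.2))/2)
= (-5.45, -2.6)

(-5.45, -2.6)


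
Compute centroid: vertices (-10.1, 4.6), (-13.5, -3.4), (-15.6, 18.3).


Centroid = ((x_A+x_B+x_C)/3, (y_A+y_B+y_C)/3)
= (((-10.1)+(-13.5)+(-15.6))/3, (4.6+(-3.4)+18.3)/3)
= (-13.0667, 6.5)

(-13.0667, 6.5)


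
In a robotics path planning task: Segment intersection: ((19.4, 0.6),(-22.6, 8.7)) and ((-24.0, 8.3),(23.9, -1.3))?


Cross products: d1=47.81, d2=32.6, d3=28.14, d4=43.35
d1*d2 < 0 and d3*d4 < 0? no

No, they don't intersect


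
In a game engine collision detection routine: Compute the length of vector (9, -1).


|u| = sqrt(9^2 + (-1)^2) = sqrt(82) = 9.0554

9.0554


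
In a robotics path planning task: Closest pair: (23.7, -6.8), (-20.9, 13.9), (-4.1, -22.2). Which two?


d(P0,P1) = 49.1696, d(P0,P2) = 31.7805, d(P1,P2) = 39.8177
Closest: P0 and P2

Closest pair: (23.7, -6.8) and (-4.1, -22.2), distance = 31.7805


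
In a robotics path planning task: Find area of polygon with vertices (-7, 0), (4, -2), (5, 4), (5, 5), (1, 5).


Shoelace sum: ((-7)*(-2) - 4*0) + (4*4 - 5*(-2)) + (5*5 - 5*4) + (5*5 - 1*5) + (1*0 - (-7)*5)
= 100
Area = |100|/2 = 50

50


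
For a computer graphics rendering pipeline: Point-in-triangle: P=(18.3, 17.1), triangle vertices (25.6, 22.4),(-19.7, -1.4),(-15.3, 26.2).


Cross products: AB x AP = 66.35, BC x BP = -967.4, CA x CP = -244.51
All same sign? no

No, outside


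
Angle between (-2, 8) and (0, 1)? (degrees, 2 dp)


u.v = 8, |u| = sqrt(68) = 8.2462, |v| = sqrt(1) = 1
cos(theta) = u.v/(|u||v|) = 8/sqrt(68) = 0.970143
theta = acos(0.970143) = 14.04 degrees

14.04 degrees


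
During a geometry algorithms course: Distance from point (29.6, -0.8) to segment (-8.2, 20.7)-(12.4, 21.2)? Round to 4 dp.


Project P onto AB: t = 1 (clamped to [0,1])
Closest point on segment: (12.4, 21.2)
Distance: 27.9256

27.9256


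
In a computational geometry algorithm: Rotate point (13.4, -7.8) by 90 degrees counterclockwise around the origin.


90° CCW: (x,y) -> (-y, x)
(13.4,-7.8) -> (7.8, 13.4)

(7.8, 13.4)


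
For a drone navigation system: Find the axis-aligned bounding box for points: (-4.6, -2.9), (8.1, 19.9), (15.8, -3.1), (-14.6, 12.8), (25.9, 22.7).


x range: [-14.6, 25.9]
y range: [-3.1, 22.7]
Bounding box: (-14.6,-3.1) to (25.9,22.7)

(-14.6,-3.1) to (25.9,22.7)


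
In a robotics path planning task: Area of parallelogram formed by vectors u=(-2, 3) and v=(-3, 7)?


|u x v| = |(-2)*7 - 3*(-3)|
= |(-14) - (-9)| = 5

5


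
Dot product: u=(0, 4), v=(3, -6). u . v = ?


u . v = u_x*v_x + u_y*v_y = 0*3 + 4*(-6)
= 0 + (-24) = -24

-24


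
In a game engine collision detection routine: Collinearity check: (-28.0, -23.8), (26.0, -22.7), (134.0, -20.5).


Cross product: (26-(-28))*((-20.5)-(-23.8)) - ((-22.7)-(-23.8))*(134-(-28))
= 0

Yes, collinear


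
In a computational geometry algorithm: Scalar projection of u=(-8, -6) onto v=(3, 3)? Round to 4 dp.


u.v = -42, |v| = sqrt(18) = 4.2426
Scalar projection = u.v / |v| = -42 / sqrt(18) = -9.8995

-9.8995


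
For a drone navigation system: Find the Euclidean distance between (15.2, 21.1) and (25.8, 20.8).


dx=10.6, dy=-0.3
d^2 = 10.6^2 + (-0.3)^2 = 112.45
d = sqrt(112.45) = 10.6042

10.6042


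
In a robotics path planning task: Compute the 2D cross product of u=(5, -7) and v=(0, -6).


u x v = u_x*v_y - u_y*v_x = 5*(-6) - (-7)*0
= (-30) - 0 = -30

-30


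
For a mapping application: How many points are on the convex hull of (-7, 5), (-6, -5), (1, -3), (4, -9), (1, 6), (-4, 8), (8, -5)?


Convex hull vertices (CCW): (-7, 5), (-6, -5), (4, -9), (8, -5), (1, 6), (-4, 8)
Count = 6

6


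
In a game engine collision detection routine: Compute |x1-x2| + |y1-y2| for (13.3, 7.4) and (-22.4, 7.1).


|13.3-(-22.4)| + |7.4-7.1| = 35.7 + 0.3 = 36

36


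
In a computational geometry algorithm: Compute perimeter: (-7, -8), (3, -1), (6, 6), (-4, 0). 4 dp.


Sides: (-7, -8)->(3, -1): sqrt(149) = 12.206556, (3, -1)->(6, 6): sqrt(58) = 7.615773, (6, 6)->(-4, 0): sqrt(136) = 11.661904, (-4, 0)->(-7, -8): sqrt(73) = 8.544004
Sum = 40.028237
Perimeter = 40.0282

40.0282


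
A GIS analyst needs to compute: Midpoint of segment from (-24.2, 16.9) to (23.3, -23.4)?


M = (((-24.2)+23.3)/2, (16.9+(-23.4))/2)
= (-0.45, -3.25)

(-0.45, -3.25)


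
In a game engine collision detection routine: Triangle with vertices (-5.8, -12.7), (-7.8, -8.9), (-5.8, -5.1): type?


Side lengths squared: AB^2=18.44, BC^2=18.44, CA^2=57.76
Sorted: [18.44, 18.44, 57.76]
By sides: Isosceles, By angles: Obtuse

Isosceles, Obtuse


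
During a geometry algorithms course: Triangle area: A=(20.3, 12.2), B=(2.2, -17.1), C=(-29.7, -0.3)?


Area = |x_A(y_B-y_C) + x_B(y_C-y_A) + x_C(y_A-y_B)|/2
= |(-341.04) + (-27.5) + (-870.21)|/2
= 1238.75/2 = 619.375

619.375


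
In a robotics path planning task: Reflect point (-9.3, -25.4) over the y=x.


Reflection over y=x: (x,y) -> (y,x)
(-9.3, -25.4) -> (-25.4, -9.3)

(-25.4, -9.3)


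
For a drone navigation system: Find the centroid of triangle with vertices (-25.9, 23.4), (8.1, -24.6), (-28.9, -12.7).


Centroid = ((x_A+x_B+x_C)/3, (y_A+y_B+y_C)/3)
= (((-25.9)+8.1+(-28.9))/3, (23.4+(-24.6)+(-12.7))/3)
= (-15.5667, -4.6333)

(-15.5667, -4.6333)


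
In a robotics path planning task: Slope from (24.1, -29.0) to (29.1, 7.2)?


slope = (y2-y1)/(x2-x1) = (7.2-(-29))/(29.1-24.1) = 36.2/5 = 7.24

7.24


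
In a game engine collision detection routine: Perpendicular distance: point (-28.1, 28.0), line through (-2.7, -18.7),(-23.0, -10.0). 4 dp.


|cross product| = 727.03
|line direction| = sqrt(487.78) = 22.0857
Distance = 727.03/sqrt(487.78) = 32.9185

32.9185


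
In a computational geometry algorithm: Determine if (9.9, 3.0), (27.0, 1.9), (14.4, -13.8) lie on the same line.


Cross product: (27-9.9)*((-13.8)-3) - (1.9-3)*(14.4-9.9)
= -282.33

No, not collinear


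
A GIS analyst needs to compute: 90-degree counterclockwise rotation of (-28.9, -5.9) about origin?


90° CCW: (x,y) -> (-y, x)
(-28.9,-5.9) -> (5.9, -28.9)

(5.9, -28.9)


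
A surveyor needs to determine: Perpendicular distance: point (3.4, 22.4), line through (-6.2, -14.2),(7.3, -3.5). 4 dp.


|cross product| = 391.38
|line direction| = sqrt(296.74) = 17.2261
Distance = 391.38/sqrt(296.74) = 22.7201

22.7201


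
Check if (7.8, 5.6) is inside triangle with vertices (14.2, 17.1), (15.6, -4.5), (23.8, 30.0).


Cross products: AB x AP = -154.34, BC x BP = 351.92, CA x CP = 27.84
All same sign? no

No, outside


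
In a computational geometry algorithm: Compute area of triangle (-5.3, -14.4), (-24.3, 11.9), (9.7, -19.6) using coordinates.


Area = |x_A(y_B-y_C) + x_B(y_C-y_A) + x_C(y_A-y_B)|/2
= |(-166.95) + 126.36 + (-255.11)|/2
= 295.7/2 = 147.85

147.85


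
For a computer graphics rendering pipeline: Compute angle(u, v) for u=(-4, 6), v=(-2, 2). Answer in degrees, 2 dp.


u.v = 20, |u| = sqrt(52) = 7.2111, |v| = sqrt(8) = 2.8284
cos(theta) = u.v/(|u||v|) = 20/sqrt(416) = 0.980581
theta = acos(0.980581) = 11.31 degrees

11.31 degrees


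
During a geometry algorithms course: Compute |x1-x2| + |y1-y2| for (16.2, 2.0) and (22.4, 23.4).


|16.2-22.4| + |2-23.4| = 6.2 + 21.4 = 27.6

27.6


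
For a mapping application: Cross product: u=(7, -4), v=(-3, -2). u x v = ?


u x v = u_x*v_y - u_y*v_x = 7*(-2) - (-4)*(-3)
= (-14) - 12 = -26

-26


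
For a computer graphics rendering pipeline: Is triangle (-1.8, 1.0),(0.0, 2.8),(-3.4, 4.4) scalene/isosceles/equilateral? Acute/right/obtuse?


Side lengths squared: AB^2=6.48, BC^2=14.12, CA^2=14.12
Sorted: [6.48, 14.12, 14.12]
By sides: Isosceles, By angles: Acute

Isosceles, Acute


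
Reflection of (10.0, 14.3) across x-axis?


Reflection over x-axis: (x,y) -> (x,-y)
(10, 14.3) -> (10, -14.3)

(10, -14.3)


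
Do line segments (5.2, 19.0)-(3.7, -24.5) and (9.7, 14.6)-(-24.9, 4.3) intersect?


Cross products: d1=-198.59, d2=1291.06, d3=202.35, d4=-1287.3
d1*d2 < 0 and d3*d4 < 0? yes

Yes, they intersect


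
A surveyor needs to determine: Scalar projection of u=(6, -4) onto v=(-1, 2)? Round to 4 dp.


u.v = -14, |v| = sqrt(5) = 2.2361
Scalar projection = u.v / |v| = -14 / sqrt(5) = -6.261

-6.261


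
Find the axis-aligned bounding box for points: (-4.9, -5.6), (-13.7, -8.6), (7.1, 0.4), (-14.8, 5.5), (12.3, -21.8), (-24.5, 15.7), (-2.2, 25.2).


x range: [-24.5, 12.3]
y range: [-21.8, 25.2]
Bounding box: (-24.5,-21.8) to (12.3,25.2)

(-24.5,-21.8) to (12.3,25.2)


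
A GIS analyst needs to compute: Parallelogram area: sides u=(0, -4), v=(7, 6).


|u x v| = |0*6 - (-4)*7|
= |0 - (-28)| = 28

28


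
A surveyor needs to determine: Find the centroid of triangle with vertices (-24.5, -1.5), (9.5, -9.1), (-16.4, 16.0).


Centroid = ((x_A+x_B+x_C)/3, (y_A+y_B+y_C)/3)
= (((-24.5)+9.5+(-16.4))/3, ((-1.5)+(-9.1)+16)/3)
= (-10.4667, 1.8)

(-10.4667, 1.8)


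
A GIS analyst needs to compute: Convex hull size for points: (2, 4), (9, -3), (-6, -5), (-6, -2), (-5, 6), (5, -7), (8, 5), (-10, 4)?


Convex hull vertices (CCW): (-10, 4), (-6, -5), (5, -7), (9, -3), (8, 5), (-5, 6)
Count = 6

6


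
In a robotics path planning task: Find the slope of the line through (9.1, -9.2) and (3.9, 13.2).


slope = (y2-y1)/(x2-x1) = (13.2-(-9.2))/(3.9-9.1) = 22.4/(-5.2) = -4.3077

-4.3077


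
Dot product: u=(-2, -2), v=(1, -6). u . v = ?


u . v = u_x*v_x + u_y*v_y = (-2)*1 + (-2)*(-6)
= (-2) + 12 = 10

10


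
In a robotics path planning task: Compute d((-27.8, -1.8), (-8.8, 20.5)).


dx=19, dy=22.3
d^2 = 19^2 + 22.3^2 = 858.29
d = sqrt(858.29) = 29.2966

29.2966


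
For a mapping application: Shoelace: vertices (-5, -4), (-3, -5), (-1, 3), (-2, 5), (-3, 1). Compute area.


Shoelace sum: ((-5)*(-5) - (-3)*(-4)) + ((-3)*3 - (-1)*(-5)) + ((-1)*5 - (-2)*3) + ((-2)*1 - (-3)*5) + ((-3)*(-4) - (-5)*1)
= 30
Area = |30|/2 = 15

15


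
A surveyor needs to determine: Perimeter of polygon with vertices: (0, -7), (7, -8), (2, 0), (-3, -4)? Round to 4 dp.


Sides: (0, -7)->(7, -8): sqrt(50) = 7.071068, (7, -8)->(2, 0): sqrt(89) = 9.433981, (2, 0)->(-3, -4): sqrt(41) = 6.403124, (-3, -4)->(0, -7): sqrt(18) = 4.242641
Sum = 27.150814
Perimeter = 27.1508

27.1508


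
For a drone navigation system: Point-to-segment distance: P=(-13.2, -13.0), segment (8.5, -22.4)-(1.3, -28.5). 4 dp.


Project P onto AB: t = 1 (clamped to [0,1])
Closest point on segment: (1.3, -28.5)
Distance: 21.225

21.225


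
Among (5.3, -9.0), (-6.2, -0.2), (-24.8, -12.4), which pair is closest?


d(P0,P1) = 14.4807, d(P0,P2) = 30.2914, d(P1,P2) = 22.2441
Closest: P0 and P1

Closest pair: (5.3, -9.0) and (-6.2, -0.2), distance = 14.4807


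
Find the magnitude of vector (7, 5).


|u| = sqrt(7^2 + 5^2) = sqrt(74) = 8.6023

8.6023


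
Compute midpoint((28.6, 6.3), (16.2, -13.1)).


M = ((28.6+16.2)/2, (6.3+(-13.1))/2)
= (22.4, -3.4)

(22.4, -3.4)


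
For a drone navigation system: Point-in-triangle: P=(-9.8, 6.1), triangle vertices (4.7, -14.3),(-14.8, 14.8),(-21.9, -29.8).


Cross products: AB x AP = 24.15, BC x BP = 284.77, CA x CP = 767.39
All same sign? yes

Yes, inside


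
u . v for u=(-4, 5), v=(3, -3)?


u . v = u_x*v_x + u_y*v_y = (-4)*3 + 5*(-3)
= (-12) + (-15) = -27

-27


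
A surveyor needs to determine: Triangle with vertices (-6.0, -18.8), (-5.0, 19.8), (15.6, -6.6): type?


Side lengths squared: AB^2=1490.96, BC^2=1121.32, CA^2=615.4
Sorted: [615.4, 1121.32, 1490.96]
By sides: Scalene, By angles: Acute

Scalene, Acute


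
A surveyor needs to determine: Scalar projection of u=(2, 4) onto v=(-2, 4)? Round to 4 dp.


u.v = 12, |v| = sqrt(20) = 4.4721
Scalar projection = u.v / |v| = 12 / sqrt(20) = 2.6833

2.6833


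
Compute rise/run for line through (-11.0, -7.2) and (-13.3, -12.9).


slope = (y2-y1)/(x2-x1) = ((-12.9)-(-7.2))/((-13.3)-(-11)) = (-5.7)/(-2.3) = 2.4783

2.4783


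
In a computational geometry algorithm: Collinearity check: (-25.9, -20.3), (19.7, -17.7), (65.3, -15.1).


Cross product: (19.7-(-25.9))*((-15.1)-(-20.3)) - ((-17.7)-(-20.3))*(65.3-(-25.9))
= 0

Yes, collinear


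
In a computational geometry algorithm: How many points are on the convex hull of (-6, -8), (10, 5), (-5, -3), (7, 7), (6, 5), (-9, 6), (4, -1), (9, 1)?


Convex hull vertices (CCW): (-9, 6), (-6, -8), (9, 1), (10, 5), (7, 7)
Count = 5

5


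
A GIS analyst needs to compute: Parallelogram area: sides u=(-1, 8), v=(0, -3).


|u x v| = |(-1)*(-3) - 8*0|
= |3 - 0| = 3

3


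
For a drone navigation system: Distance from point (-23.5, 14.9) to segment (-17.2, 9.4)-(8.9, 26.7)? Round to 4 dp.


Project P onto AB: t = 0 (clamped to [0,1])
Closest point on segment: (-17.2, 9.4)
Distance: 8.363

8.363


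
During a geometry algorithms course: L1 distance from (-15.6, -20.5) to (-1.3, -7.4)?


|(-15.6)-(-1.3)| + |(-20.5)-(-7.4)| = 14.3 + 13.1 = 27.4

27.4


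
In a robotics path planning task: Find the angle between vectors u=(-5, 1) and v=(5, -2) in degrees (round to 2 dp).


u.v = -27, |u| = sqrt(26) = 5.099, |v| = sqrt(29) = 5.3852
cos(theta) = u.v/(|u||v|) = -27/sqrt(754) = -0.983282
theta = acos(-0.983282) = 169.51 degrees

169.51 degrees


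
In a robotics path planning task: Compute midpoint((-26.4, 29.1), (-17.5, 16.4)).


M = (((-26.4)+(-17.5))/2, (29.1+16.4)/2)
= (-21.95, 22.75)

(-21.95, 22.75)


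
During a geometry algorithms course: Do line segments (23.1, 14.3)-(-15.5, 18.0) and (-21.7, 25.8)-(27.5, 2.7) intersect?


Cross products: d1=469.08, d2=-240.54, d3=-278.14, d4=431.48
d1*d2 < 0 and d3*d4 < 0? yes

Yes, they intersect


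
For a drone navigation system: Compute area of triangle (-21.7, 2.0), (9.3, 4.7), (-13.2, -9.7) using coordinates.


Area = |x_A(y_B-y_C) + x_B(y_C-y_A) + x_C(y_A-y_B)|/2
= |(-312.48) + (-108.81) + 35.64|/2
= 385.65/2 = 192.825

192.825


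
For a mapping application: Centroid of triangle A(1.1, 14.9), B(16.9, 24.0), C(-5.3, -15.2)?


Centroid = ((x_A+x_B+x_C)/3, (y_A+y_B+y_C)/3)
= ((1.1+16.9+(-5.3))/3, (14.9+24+(-15.2))/3)
= (4.2333, 7.9)

(4.2333, 7.9)


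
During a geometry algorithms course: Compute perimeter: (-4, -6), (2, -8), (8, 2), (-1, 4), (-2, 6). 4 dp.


Sides: (-4, -6)->(2, -8): sqrt(40) = 6.324555, (2, -8)->(8, 2): sqrt(136) = 11.661904, (8, 2)->(-1, 4): sqrt(85) = 9.219544, (-1, 4)->(-2, 6): sqrt(5) = 2.236068, (-2, 6)->(-4, -6): sqrt(148) = 12.165525
Sum = 41.607596
Perimeter = 41.6076

41.6076


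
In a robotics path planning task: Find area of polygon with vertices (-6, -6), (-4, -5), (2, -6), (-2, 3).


Shoelace sum: ((-6)*(-5) - (-4)*(-6)) + ((-4)*(-6) - 2*(-5)) + (2*3 - (-2)*(-6)) + ((-2)*(-6) - (-6)*3)
= 64
Area = |64|/2 = 32

32


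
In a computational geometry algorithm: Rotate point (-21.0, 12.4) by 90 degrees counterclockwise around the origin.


90° CCW: (x,y) -> (-y, x)
(-21,12.4) -> (-12.4, -21)

(-12.4, -21)


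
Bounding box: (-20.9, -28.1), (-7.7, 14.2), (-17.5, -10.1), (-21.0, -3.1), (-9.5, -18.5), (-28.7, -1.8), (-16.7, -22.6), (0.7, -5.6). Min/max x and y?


x range: [-28.7, 0.7]
y range: [-28.1, 14.2]
Bounding box: (-28.7,-28.1) to (0.7,14.2)

(-28.7,-28.1) to (0.7,14.2)


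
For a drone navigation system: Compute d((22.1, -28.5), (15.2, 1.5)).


dx=-6.9, dy=30
d^2 = (-6.9)^2 + 30^2 = 947.61
d = sqrt(947.61) = 30.7833

30.7833


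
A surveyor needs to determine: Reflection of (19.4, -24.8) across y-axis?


Reflection over y-axis: (x,y) -> (-x,y)
(19.4, -24.8) -> (-19.4, -24.8)

(-19.4, -24.8)


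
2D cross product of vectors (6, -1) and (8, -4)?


u x v = u_x*v_y - u_y*v_x = 6*(-4) - (-1)*8
= (-24) - (-8) = -16

-16


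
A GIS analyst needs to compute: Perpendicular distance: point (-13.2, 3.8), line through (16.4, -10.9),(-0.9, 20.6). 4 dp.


|cross product| = 678.09
|line direction| = sqrt(1291.54) = 35.938
Distance = 678.09/sqrt(1291.54) = 18.8683

18.8683


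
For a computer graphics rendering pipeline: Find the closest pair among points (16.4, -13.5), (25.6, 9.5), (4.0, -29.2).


d(P0,P1) = 24.7718, d(P0,P2) = 20.0062, d(P1,P2) = 44.3199
Closest: P0 and P2

Closest pair: (16.4, -13.5) and (4.0, -29.2), distance = 20.0062


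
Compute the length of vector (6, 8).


|u| = sqrt(6^2 + 8^2) = sqrt(100) = 10

10


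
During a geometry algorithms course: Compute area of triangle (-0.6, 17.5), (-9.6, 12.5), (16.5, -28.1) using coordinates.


Area = |x_A(y_B-y_C) + x_B(y_C-y_A) + x_C(y_A-y_B)|/2
= |(-24.36) + 437.76 + 82.5|/2
= 495.9/2 = 247.95

247.95


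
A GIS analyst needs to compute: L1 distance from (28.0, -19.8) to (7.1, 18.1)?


|28-7.1| + |(-19.8)-18.1| = 20.9 + 37.9 = 58.8

58.8


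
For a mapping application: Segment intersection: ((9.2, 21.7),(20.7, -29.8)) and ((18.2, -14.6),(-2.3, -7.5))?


Cross products: d1=-680.25, d2=293.85, d3=46.05, d4=-928.05
d1*d2 < 0 and d3*d4 < 0? yes

Yes, they intersect


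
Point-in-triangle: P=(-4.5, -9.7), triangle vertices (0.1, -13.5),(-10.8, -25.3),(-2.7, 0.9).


Cross products: AB x AP = -95.7, BC x BP = -38.7, CA x CP = -55.6
All same sign? yes

Yes, inside


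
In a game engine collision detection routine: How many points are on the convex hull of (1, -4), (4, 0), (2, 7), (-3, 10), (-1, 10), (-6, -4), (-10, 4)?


Convex hull vertices (CCW): (-10, 4), (-6, -4), (1, -4), (4, 0), (2, 7), (-1, 10), (-3, 10)
Count = 7

7


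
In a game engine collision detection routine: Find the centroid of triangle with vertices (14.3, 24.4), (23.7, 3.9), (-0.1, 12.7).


Centroid = ((x_A+x_B+x_C)/3, (y_A+y_B+y_C)/3)
= ((14.3+23.7+(-0.1))/3, (24.4+3.9+12.7)/3)
= (12.6333, 13.6667)

(12.6333, 13.6667)


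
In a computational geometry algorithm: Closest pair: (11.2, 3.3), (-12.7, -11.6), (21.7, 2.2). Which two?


d(P0,P1) = 28.1642, d(P0,P2) = 10.5575, d(P1,P2) = 37.0648
Closest: P0 and P2

Closest pair: (11.2, 3.3) and (21.7, 2.2), distance = 10.5575


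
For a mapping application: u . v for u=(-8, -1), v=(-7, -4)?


u . v = u_x*v_x + u_y*v_y = (-8)*(-7) + (-1)*(-4)
= 56 + 4 = 60

60


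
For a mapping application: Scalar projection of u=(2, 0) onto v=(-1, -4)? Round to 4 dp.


u.v = -2, |v| = sqrt(17) = 4.1231
Scalar projection = u.v / |v| = -2 / sqrt(17) = -0.4851

-0.4851


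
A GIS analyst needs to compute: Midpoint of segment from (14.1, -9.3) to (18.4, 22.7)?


M = ((14.1+18.4)/2, ((-9.3)+22.7)/2)
= (16.25, 6.7)

(16.25, 6.7)


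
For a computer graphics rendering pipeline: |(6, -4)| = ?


|u| = sqrt(6^2 + (-4)^2) = sqrt(52) = 7.2111

7.2111


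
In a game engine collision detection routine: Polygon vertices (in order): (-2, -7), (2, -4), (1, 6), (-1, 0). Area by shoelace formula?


Shoelace sum: ((-2)*(-4) - 2*(-7)) + (2*6 - 1*(-4)) + (1*0 - (-1)*6) + ((-1)*(-7) - (-2)*0)
= 51
Area = |51|/2 = 25.5

25.5


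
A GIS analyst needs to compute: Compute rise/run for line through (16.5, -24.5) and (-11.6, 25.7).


slope = (y2-y1)/(x2-x1) = (25.7-(-24.5))/((-11.6)-16.5) = 50.2/(-28.1) = -1.7865

-1.7865


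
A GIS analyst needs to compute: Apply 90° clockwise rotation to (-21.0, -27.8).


90° CW: (x,y) -> (y, -x)
(-21,-27.8) -> (-27.8, 21)

(-27.8, 21)


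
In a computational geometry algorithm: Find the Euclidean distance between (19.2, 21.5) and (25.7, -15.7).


dx=6.5, dy=-37.2
d^2 = 6.5^2 + (-37.2)^2 = 1426.09
d = sqrt(1426.09) = 37.7636

37.7636


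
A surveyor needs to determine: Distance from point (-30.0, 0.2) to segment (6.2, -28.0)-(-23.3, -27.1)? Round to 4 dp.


Project P onto AB: t = 1 (clamped to [0,1])
Closest point on segment: (-23.3, -27.1)
Distance: 28.1101

28.1101


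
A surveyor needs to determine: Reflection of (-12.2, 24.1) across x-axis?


Reflection over x-axis: (x,y) -> (x,-y)
(-12.2, 24.1) -> (-12.2, -24.1)

(-12.2, -24.1)


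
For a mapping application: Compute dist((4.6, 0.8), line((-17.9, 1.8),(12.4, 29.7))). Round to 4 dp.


|cross product| = 658.05
|line direction| = sqrt(1696.5) = 41.1886
Distance = 658.05/sqrt(1696.5) = 15.9765

15.9765


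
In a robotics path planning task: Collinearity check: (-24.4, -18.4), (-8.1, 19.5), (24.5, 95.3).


Cross product: ((-8.1)-(-24.4))*(95.3-(-18.4)) - (19.5-(-18.4))*(24.5-(-24.4))
= 0

Yes, collinear


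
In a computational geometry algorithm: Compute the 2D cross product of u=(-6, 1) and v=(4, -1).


u x v = u_x*v_y - u_y*v_x = (-6)*(-1) - 1*4
= 6 - 4 = 2

2


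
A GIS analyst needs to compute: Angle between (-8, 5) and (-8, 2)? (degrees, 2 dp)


u.v = 74, |u| = sqrt(89) = 9.434, |v| = sqrt(68) = 8.2462
cos(theta) = u.v/(|u||v|) = 74/sqrt(6052) = 0.951223
theta = acos(0.951223) = 17.97 degrees

17.97 degrees


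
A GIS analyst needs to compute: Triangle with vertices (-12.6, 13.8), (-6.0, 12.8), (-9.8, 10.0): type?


Side lengths squared: AB^2=44.56, BC^2=22.28, CA^2=22.28
Sorted: [22.28, 22.28, 44.56]
By sides: Isosceles, By angles: Right

Isosceles, Right


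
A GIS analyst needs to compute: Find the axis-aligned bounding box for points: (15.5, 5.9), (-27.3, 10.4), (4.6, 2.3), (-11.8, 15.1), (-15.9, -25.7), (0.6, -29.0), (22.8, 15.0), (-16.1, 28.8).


x range: [-27.3, 22.8]
y range: [-29, 28.8]
Bounding box: (-27.3,-29) to (22.8,28.8)

(-27.3,-29) to (22.8,28.8)


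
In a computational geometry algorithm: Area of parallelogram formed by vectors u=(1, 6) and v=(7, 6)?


|u x v| = |1*6 - 6*7|
= |6 - 42| = 36

36


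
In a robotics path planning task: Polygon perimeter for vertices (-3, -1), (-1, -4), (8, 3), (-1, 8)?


Sides: (-3, -1)->(-1, -4): sqrt(13) = 3.605551, (-1, -4)->(8, 3): sqrt(130) = 11.401754, (8, 3)->(-1, 8): sqrt(106) = 10.29563, (-1, 8)->(-3, -1): sqrt(85) = 9.219544
Sum = 34.522479
Perimeter = 34.5225

34.5225


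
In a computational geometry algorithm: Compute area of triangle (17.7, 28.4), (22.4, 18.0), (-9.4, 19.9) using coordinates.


Area = |x_A(y_B-y_C) + x_B(y_C-y_A) + x_C(y_A-y_B)|/2
= |(-33.63) + (-190.4) + (-97.76)|/2
= 321.79/2 = 160.895

160.895


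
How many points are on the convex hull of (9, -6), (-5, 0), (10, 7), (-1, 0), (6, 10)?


Convex hull vertices (CCW): (-5, 0), (9, -6), (10, 7), (6, 10)
Count = 4

4


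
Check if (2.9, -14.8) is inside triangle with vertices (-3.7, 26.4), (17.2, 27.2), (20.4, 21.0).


Cross products: AB x AP = -866.36, BC x BP = -223.06, CA x CP = 957.28
All same sign? no

No, outside


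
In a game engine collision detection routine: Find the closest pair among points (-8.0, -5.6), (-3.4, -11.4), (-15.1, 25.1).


d(P0,P1) = 7.4027, d(P0,P2) = 31.5103, d(P1,P2) = 38.3294
Closest: P0 and P1

Closest pair: (-8.0, -5.6) and (-3.4, -11.4), distance = 7.4027


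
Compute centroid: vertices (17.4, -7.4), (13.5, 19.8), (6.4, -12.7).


Centroid = ((x_A+x_B+x_C)/3, (y_A+y_B+y_C)/3)
= ((17.4+13.5+6.4)/3, ((-7.4)+19.8+(-12.7))/3)
= (12.4333, -0.1)

(12.4333, -0.1)


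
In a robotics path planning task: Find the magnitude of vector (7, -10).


|u| = sqrt(7^2 + (-10)^2) = sqrt(149) = 12.2066

12.2066


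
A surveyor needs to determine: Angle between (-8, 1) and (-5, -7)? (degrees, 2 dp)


u.v = 33, |u| = sqrt(65) = 8.0623, |v| = sqrt(74) = 8.6023
cos(theta) = u.v/(|u||v|) = 33/sqrt(4810) = 0.475819
theta = acos(0.475819) = 61.59 degrees

61.59 degrees


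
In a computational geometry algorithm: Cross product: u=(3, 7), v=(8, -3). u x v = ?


u x v = u_x*v_y - u_y*v_x = 3*(-3) - 7*8
= (-9) - 56 = -65

-65


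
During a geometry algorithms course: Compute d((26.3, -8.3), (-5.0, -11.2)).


dx=-31.3, dy=-2.9
d^2 = (-31.3)^2 + (-2.9)^2 = 988.1
d = sqrt(988.1) = 31.4341

31.4341


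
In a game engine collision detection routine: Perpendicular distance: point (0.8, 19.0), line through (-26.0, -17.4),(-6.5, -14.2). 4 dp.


|cross product| = 624.04
|line direction| = sqrt(390.49) = 19.7608
Distance = 624.04/sqrt(390.49) = 31.5797

31.5797


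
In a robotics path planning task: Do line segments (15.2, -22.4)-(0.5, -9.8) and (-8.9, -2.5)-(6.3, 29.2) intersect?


Cross products: d1=-1066.45, d2=-408.94, d3=11.13, d4=-646.38
d1*d2 < 0 and d3*d4 < 0? no

No, they don't intersect


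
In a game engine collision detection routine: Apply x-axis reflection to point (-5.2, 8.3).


Reflection over x-axis: (x,y) -> (x,-y)
(-5.2, 8.3) -> (-5.2, -8.3)

(-5.2, -8.3)


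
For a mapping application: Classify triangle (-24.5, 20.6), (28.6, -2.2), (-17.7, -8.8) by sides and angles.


Side lengths squared: AB^2=3339.45, BC^2=2187.25, CA^2=910.6
Sorted: [910.6, 2187.25, 3339.45]
By sides: Scalene, By angles: Obtuse

Scalene, Obtuse


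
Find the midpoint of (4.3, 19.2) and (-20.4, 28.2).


M = ((4.3+(-20.4))/2, (19.2+28.2)/2)
= (-8.05, 23.7)

(-8.05, 23.7)


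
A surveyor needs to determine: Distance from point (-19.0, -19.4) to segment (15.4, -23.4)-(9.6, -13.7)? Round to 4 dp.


Project P onto AB: t = 1 (clamped to [0,1])
Closest point on segment: (9.6, -13.7)
Distance: 29.1625

29.1625


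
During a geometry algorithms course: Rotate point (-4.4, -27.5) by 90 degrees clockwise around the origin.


90° CW: (x,y) -> (y, -x)
(-4.4,-27.5) -> (-27.5, 4.4)

(-27.5, 4.4)


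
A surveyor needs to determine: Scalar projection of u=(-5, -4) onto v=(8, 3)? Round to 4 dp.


u.v = -52, |v| = sqrt(73) = 8.544
Scalar projection = u.v / |v| = -52 / sqrt(73) = -6.0861

-6.0861


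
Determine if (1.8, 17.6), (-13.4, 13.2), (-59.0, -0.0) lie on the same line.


Cross product: ((-13.4)-1.8)*(0-17.6) - (13.2-17.6)*((-59)-1.8)
= 0

Yes, collinear


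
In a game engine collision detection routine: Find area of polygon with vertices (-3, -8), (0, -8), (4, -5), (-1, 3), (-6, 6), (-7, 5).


Shoelace sum: ((-3)*(-8) - 0*(-8)) + (0*(-5) - 4*(-8)) + (4*3 - (-1)*(-5)) + ((-1)*6 - (-6)*3) + ((-6)*5 - (-7)*6) + ((-7)*(-8) - (-3)*5)
= 158
Area = |158|/2 = 79

79


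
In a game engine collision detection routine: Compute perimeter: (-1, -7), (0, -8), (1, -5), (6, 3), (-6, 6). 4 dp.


Sides: (-1, -7)->(0, -8): sqrt(2) = 1.414214, (0, -8)->(1, -5): sqrt(10) = 3.162278, (1, -5)->(6, 3): sqrt(89) = 9.433981, (6, 3)->(-6, 6): sqrt(153) = 12.369317, (-6, 6)->(-1, -7): sqrt(194) = 13.928388
Sum = 40.308178
Perimeter = 40.3082

40.3082


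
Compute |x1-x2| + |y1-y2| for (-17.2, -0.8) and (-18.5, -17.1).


|(-17.2)-(-18.5)| + |(-0.8)-(-17.1)| = 1.3 + 16.3 = 17.6

17.6


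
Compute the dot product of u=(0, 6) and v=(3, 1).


u . v = u_x*v_x + u_y*v_y = 0*3 + 6*1
= 0 + 6 = 6

6


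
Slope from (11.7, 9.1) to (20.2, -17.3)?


slope = (y2-y1)/(x2-x1) = ((-17.3)-9.1)/(20.2-11.7) = (-26.4)/8.5 = -3.1059

-3.1059


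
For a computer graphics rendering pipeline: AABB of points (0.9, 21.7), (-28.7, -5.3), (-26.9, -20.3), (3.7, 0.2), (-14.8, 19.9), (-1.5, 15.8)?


x range: [-28.7, 3.7]
y range: [-20.3, 21.7]
Bounding box: (-28.7,-20.3) to (3.7,21.7)

(-28.7,-20.3) to (3.7,21.7)


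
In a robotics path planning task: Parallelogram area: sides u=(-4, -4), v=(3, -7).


|u x v| = |(-4)*(-7) - (-4)*3|
= |28 - (-12)| = 40

40


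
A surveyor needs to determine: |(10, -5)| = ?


|u| = sqrt(10^2 + (-5)^2) = sqrt(125) = 11.1803

11.1803


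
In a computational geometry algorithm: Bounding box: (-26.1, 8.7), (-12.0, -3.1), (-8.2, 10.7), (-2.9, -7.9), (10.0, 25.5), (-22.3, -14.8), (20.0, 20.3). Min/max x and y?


x range: [-26.1, 20]
y range: [-14.8, 25.5]
Bounding box: (-26.1,-14.8) to (20,25.5)

(-26.1,-14.8) to (20,25.5)


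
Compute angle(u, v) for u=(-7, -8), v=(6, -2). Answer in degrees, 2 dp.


u.v = -26, |u| = sqrt(113) = 10.6301, |v| = sqrt(40) = 6.3246
cos(theta) = u.v/(|u||v|) = -26/sqrt(4520) = -0.386727
theta = acos(-0.386727) = 112.75 degrees

112.75 degrees


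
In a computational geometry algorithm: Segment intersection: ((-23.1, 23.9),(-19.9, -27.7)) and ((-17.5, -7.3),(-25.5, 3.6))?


Cross products: d1=-188.56, d2=189.36, d3=189.12, d4=-188.8
d1*d2 < 0 and d3*d4 < 0? yes

Yes, they intersect


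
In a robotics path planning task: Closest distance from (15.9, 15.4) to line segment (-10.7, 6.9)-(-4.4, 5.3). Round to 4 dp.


Project P onto AB: t = 1 (clamped to [0,1])
Closest point on segment: (-4.4, 5.3)
Distance: 22.6738

22.6738


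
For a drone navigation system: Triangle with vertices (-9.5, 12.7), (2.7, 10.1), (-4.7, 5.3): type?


Side lengths squared: AB^2=155.6, BC^2=77.8, CA^2=77.8
Sorted: [77.8, 77.8, 155.6]
By sides: Isosceles, By angles: Right

Isosceles, Right


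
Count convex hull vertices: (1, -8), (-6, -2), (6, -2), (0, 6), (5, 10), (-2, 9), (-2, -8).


Convex hull vertices (CCW): (-6, -2), (-2, -8), (1, -8), (6, -2), (5, 10), (-2, 9)
Count = 6

6


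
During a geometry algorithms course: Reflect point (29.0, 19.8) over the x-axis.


Reflection over x-axis: (x,y) -> (x,-y)
(29, 19.8) -> (29, -19.8)

(29, -19.8)


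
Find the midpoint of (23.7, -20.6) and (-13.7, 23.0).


M = ((23.7+(-13.7))/2, ((-20.6)+23)/2)
= (5, 1.2)

(5, 1.2)


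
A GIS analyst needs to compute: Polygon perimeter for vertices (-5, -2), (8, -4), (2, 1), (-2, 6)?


Sides: (-5, -2)->(8, -4): sqrt(173) = 13.152946, (8, -4)->(2, 1): sqrt(61) = 7.81025, (2, 1)->(-2, 6): sqrt(41) = 6.403124, (-2, 6)->(-5, -2): sqrt(73) = 8.544004
Sum = 35.910324
Perimeter = 35.9103

35.9103


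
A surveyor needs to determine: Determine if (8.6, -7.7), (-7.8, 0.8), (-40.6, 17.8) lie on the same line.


Cross product: ((-7.8)-8.6)*(17.8-(-7.7)) - (0.8-(-7.7))*((-40.6)-8.6)
= 0

Yes, collinear


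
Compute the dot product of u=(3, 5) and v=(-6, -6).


u . v = u_x*v_x + u_y*v_y = 3*(-6) + 5*(-6)
= (-18) + (-30) = -48

-48


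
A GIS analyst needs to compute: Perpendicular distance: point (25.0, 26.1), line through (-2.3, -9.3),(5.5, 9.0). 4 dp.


|cross product| = 223.47
|line direction| = sqrt(395.73) = 19.893
Distance = 223.47/sqrt(395.73) = 11.2336

11.2336


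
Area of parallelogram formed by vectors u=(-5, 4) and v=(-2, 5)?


|u x v| = |(-5)*5 - 4*(-2)|
= |(-25) - (-8)| = 17

17


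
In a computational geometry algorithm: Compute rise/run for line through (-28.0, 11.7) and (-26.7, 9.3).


slope = (y2-y1)/(x2-x1) = (9.3-11.7)/((-26.7)-(-28)) = (-2.4)/1.3 = -1.8462

-1.8462


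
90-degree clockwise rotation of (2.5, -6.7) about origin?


90° CW: (x,y) -> (y, -x)
(2.5,-6.7) -> (-6.7, -2.5)

(-6.7, -2.5)


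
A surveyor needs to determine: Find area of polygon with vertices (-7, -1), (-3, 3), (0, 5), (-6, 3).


Shoelace sum: ((-7)*3 - (-3)*(-1)) + ((-3)*5 - 0*3) + (0*3 - (-6)*5) + ((-6)*(-1) - (-7)*3)
= 18
Area = |18|/2 = 9

9


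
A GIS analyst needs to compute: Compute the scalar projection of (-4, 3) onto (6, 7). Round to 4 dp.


u.v = -3, |v| = sqrt(85) = 9.2195
Scalar projection = u.v / |v| = -3 / sqrt(85) = -0.3254

-0.3254


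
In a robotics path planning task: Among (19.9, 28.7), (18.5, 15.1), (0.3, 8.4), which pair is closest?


d(P0,P1) = 13.6719, d(P0,P2) = 28.2179, d(P1,P2) = 19.3941
Closest: P0 and P1

Closest pair: (19.9, 28.7) and (18.5, 15.1), distance = 13.6719


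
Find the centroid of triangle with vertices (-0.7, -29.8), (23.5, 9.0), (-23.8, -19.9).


Centroid = ((x_A+x_B+x_C)/3, (y_A+y_B+y_C)/3)
= (((-0.7)+23.5+(-23.8))/3, ((-29.8)+9+(-19.9))/3)
= (-0.3333, -13.5667)

(-0.3333, -13.5667)


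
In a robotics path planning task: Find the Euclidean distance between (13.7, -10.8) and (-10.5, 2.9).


dx=-24.2, dy=13.7
d^2 = (-24.2)^2 + 13.7^2 = 773.33
d = sqrt(773.33) = 27.8088

27.8088


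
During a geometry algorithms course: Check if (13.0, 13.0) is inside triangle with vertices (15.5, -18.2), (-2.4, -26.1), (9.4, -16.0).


Cross products: AB x AP = -578.23, BC x BP = 305.84, CA x CP = 184.82
All same sign? no

No, outside


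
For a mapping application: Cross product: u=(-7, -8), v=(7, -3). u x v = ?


u x v = u_x*v_y - u_y*v_x = (-7)*(-3) - (-8)*7
= 21 - (-56) = 77

77


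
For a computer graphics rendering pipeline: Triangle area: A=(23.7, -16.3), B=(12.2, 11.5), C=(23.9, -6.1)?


Area = |x_A(y_B-y_C) + x_B(y_C-y_A) + x_C(y_A-y_B)|/2
= |417.12 + 124.44 + (-664.42)|/2
= 122.86/2 = 61.43

61.43


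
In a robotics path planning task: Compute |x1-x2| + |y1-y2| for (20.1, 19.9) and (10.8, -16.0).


|20.1-10.8| + |19.9-(-16)| = 9.3 + 35.9 = 45.2

45.2


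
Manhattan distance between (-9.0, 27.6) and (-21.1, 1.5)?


|(-9)-(-21.1)| + |27.6-1.5| = 12.1 + 26.1 = 38.2

38.2


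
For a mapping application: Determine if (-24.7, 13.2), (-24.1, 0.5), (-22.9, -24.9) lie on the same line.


Cross product: ((-24.1)-(-24.7))*((-24.9)-13.2) - (0.5-13.2)*((-22.9)-(-24.7))
= 0

Yes, collinear


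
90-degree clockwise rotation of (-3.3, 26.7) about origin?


90° CW: (x,y) -> (y, -x)
(-3.3,26.7) -> (26.7, 3.3)

(26.7, 3.3)


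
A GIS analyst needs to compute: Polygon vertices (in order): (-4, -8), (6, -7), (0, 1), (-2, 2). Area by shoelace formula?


Shoelace sum: ((-4)*(-7) - 6*(-8)) + (6*1 - 0*(-7)) + (0*2 - (-2)*1) + ((-2)*(-8) - (-4)*2)
= 108
Area = |108|/2 = 54

54


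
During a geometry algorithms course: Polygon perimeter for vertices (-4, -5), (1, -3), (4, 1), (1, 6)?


Sides: (-4, -5)->(1, -3): sqrt(29) = 5.385165, (1, -3)->(4, 1): sqrt(25) = 5, (4, 1)->(1, 6): sqrt(34) = 5.830952, (1, 6)->(-4, -5): sqrt(146) = 12.083046
Sum = 28.299163
Perimeter = 28.2992

28.2992


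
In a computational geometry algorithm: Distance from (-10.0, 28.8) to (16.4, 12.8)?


dx=26.4, dy=-16
d^2 = 26.4^2 + (-16)^2 = 952.96
d = sqrt(952.96) = 30.8701

30.8701


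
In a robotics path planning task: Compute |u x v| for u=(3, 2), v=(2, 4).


|u x v| = |3*4 - 2*2|
= |12 - 4| = 8

8


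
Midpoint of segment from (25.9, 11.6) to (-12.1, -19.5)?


M = ((25.9+(-12.1))/2, (11.6+(-19.5))/2)
= (6.9, -3.95)

(6.9, -3.95)


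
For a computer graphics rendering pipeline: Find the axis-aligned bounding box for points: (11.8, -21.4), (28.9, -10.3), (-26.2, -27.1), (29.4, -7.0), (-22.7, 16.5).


x range: [-26.2, 29.4]
y range: [-27.1, 16.5]
Bounding box: (-26.2,-27.1) to (29.4,16.5)

(-26.2,-27.1) to (29.4,16.5)


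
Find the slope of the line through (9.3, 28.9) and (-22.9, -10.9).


slope = (y2-y1)/(x2-x1) = ((-10.9)-28.9)/((-22.9)-9.3) = (-39.8)/(-32.2) = 1.236

1.236


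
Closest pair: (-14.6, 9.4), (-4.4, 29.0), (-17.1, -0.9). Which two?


d(P0,P1) = 22.0952, d(P0,P2) = 10.5991, d(P1,P2) = 32.4854
Closest: P0 and P2

Closest pair: (-14.6, 9.4) and (-17.1, -0.9), distance = 10.5991


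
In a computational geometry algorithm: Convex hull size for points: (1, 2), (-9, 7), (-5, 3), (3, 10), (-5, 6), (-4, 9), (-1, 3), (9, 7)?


Convex hull vertices (CCW): (-9, 7), (-5, 3), (1, 2), (9, 7), (3, 10), (-4, 9)
Count = 6

6


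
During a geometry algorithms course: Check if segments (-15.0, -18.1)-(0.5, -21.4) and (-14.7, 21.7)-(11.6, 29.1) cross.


Cross products: d1=-1044.52, d2=-1246.01, d3=617.89, d4=819.38
d1*d2 < 0 and d3*d4 < 0? no

No, they don't intersect
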